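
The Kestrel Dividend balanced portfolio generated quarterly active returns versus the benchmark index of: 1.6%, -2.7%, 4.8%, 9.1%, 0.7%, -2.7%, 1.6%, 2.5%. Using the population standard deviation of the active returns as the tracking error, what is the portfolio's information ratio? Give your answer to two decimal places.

0.52

Mean return r̄ = 14.90 / 8 = 1.8625%
Σ(r − r̄)² = 104.5388; population σ = √(104.5388/8) = 3.6149%
IR = r̄ / tracking error = 1.8625 / 3.6149 = 0.5152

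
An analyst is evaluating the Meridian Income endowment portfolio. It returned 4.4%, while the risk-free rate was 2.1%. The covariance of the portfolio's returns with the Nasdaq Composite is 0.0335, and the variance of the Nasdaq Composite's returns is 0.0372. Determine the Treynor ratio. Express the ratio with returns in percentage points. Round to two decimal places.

β = Cov / Var = 0.0335 / 0.0372 = 0.9005
Treynor = (Rp − Rf) / β = (4.4% − 2.1%) / 0.9005 = 2.30 / 0.9005 = 2.5541

2.55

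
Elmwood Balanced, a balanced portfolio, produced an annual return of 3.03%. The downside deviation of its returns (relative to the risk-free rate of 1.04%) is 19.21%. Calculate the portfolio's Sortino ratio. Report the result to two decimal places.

Sortino = (Rp − Rf) / σd = (3.03% − 1.04%) / 19.21% = 1.99% / 19.21% = 0.1036

0.10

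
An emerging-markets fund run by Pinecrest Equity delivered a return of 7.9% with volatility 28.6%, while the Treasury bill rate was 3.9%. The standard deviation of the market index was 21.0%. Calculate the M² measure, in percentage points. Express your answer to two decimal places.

6.84

Sharpe = (Rp − Rf) / σp = (7.9% − 3.9%) / 28.6% = 0.1399
M² = Rf + Sharpe × σm = 3.9% + 0.1399 × 21.0% = 6.8379%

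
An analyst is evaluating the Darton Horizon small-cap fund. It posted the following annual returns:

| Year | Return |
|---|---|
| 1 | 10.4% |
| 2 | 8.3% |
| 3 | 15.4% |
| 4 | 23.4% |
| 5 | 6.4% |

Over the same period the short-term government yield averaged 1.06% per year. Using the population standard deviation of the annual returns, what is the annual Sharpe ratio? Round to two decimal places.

1.92

μ = (10.4 + 8.3 + 15.4 + 23.4 + 6.4) / 5 = 12.7800%
Σ(r − μ)² = (10.4 − 12.7800)² + (8.3 − 12.7800)² + (15.4 − 12.7800)² + … = 186.0880
σ = √[186.0880 / 5] = 6.1006%
Sharpe = (μ − rf) / σ = (12.7800 − 1.06) / 6.1006 = 11.7200 / 6.1006 = 1.9211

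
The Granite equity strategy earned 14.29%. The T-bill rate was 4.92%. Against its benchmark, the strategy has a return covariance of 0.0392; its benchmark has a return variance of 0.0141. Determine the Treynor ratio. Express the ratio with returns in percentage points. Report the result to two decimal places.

3.37

β = Cov / Var = 0.0392 / 0.0141 = 2.7801
Treynor = (Rp − Rf) / β = (14.29% − 4.92%) / 2.7801 = 9.37 / 2.7801 = 3.3704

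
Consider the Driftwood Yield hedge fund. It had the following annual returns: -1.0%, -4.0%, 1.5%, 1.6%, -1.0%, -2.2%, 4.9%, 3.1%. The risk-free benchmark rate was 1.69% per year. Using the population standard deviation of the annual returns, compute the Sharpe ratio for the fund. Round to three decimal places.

μ = (-1 − 4 + 1.5 + 1.6 − 1 − 2.2 + 4.9 + 3.1) / 8 = 2.90 / 8 = 0.3625%
Population std dev = √[60.2188 / 8] = 2.7436%
Sharpe = (μ − rf) / σ = (0.3625 − 1.69) / 2.7436 = -1.3275 / 2.7436 = -0.4839

-0.484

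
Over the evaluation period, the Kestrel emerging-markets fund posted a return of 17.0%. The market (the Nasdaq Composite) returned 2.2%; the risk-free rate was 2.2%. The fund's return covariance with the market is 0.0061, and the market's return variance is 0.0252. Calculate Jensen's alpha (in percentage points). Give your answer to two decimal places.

β = Cov / Var = 0.0061 / 0.0252 = 0.2421
E[R] = Rf + β(Rm − Rf) = 2.2% + 0.2421 × (2.2% − 2.2%) = 2.2000%
α = Rp − E[R] = 17.0% − 2.2000% = 14.8000

14.80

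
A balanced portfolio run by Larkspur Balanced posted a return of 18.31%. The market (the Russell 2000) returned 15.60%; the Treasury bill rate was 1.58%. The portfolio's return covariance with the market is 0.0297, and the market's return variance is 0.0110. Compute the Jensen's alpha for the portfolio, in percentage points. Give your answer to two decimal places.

β = Cov / Var = 0.0297 / 0.0110 = 2.7000
E[R] = Rf + β(Rm − Rf) = 1.58% + 2.7000 × (15.60% − 1.58%) = 39.4340%
α = Rp − E[R] = 18.31% − 39.4340% = -21.1240

-21.12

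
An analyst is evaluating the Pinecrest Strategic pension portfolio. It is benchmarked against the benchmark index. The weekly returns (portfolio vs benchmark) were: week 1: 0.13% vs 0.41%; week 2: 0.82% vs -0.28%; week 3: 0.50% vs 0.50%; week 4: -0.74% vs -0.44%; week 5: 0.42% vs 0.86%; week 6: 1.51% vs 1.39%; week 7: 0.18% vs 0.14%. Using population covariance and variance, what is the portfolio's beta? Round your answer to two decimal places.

r̄p = 0.4029%,  r̄m = 0.3686%
Cov = Σ(rp − r̄p)(rm − r̄m) / 7 = 0.2636
Var(rm) = Σ(rm − r̄m)² / 7 = 0.3472
β = Cov / Var = 0.2636 / 0.3472 = 0.7592

0.76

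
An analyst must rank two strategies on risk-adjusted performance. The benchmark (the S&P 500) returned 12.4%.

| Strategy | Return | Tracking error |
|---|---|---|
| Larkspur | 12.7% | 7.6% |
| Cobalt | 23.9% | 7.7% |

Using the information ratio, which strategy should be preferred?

Larkspur: IR = (12.7% − 12.4%) / 7.6% = 0.039
Cobalt: IR = (23.9% − 12.4%) / 7.7% = 1.494
Highest: Cobalt (1.494).

Cobalt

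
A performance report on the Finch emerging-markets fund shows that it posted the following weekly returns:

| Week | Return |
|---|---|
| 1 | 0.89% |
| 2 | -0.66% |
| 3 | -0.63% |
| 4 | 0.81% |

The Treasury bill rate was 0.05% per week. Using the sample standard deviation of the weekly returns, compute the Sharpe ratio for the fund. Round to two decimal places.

0.06

r̄ = (0.89 − 0.66 − 0.63 + 0.81) / 4 = 0.1025%
Sample std dev = √[2.2387 / 3] = 0.8638%
Sharpe = (r̄ − rf) / σ = (0.1025 − 0.05) / 0.8638 = 0.0525 / 0.8638 = 0.0608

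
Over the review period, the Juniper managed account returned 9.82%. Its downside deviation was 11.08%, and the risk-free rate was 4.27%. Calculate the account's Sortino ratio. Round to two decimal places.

0.50

Sortino = (Rp − Rf) / σd = (9.82% − 4.27%) / 11.08% = 5.55% / 11.08% = 0.5009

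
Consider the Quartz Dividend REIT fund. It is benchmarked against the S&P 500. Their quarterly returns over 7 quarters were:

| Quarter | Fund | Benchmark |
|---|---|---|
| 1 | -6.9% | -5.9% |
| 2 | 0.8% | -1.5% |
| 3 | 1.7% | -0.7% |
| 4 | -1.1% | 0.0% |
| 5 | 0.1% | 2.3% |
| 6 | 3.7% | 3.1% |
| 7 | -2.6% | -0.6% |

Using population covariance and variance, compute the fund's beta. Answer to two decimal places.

r̄p = -0.6143%,  r̄m = -0.4714%
Cov = Σ(rp − r̄p)(rm − r̄m) / 7 = 7.0790
Var(rm) = Σ(rm − r̄m)² / 7 = 7.3220
β = Cov / Var = 7.0790 / 7.3220 = 0.9668

0.97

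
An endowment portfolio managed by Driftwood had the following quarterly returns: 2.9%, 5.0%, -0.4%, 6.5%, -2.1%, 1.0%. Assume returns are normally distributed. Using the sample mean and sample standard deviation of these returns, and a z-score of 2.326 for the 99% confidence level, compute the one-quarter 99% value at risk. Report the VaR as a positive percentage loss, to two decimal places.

μ = (2.9 + 5 − 0.4 + 6.5 − 2.1 + 1) / 6 = 12.90 / 6 = 2.1500%
Σ(r − μ)² = 53.4950; sample σ = √(53.4950/5) = 3.2709%
VaR = −(μ − z·σ) = −(2.1500 − 2.326 × 3.2709) = −(-5.4581) = 5.4581%

5.46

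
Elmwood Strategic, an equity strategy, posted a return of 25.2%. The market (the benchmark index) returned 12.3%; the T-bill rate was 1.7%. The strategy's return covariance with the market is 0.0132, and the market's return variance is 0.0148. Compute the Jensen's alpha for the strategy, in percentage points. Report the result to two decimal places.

β = Cov / Var = 0.0132 / 0.0148 = 0.8919
E[R] = Rf + β(Rm − Rf) = 1.7% + 0.8919 × (12.3% − 1.7%) = 11.1541%
α = Rp − E[R] = 25.2% − 11.1541% = 14.0459

14.05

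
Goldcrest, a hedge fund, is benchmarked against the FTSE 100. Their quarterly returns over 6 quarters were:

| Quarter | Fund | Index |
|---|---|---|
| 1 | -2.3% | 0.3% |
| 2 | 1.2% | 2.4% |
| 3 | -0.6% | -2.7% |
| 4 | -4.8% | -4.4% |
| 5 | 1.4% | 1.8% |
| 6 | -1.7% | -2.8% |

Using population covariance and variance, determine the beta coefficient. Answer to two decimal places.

r̄p = -1.1333%,  r̄m = -0.9000%
Cov = Σ(rp − r̄p)(rm − r̄m) / 6 = 4.3483
Var(rm) = Σ(rm − r̄m)² / 6 = 6.4533
β = Cov / Var = 4.3483 / 6.4533 = 0.6738

0.67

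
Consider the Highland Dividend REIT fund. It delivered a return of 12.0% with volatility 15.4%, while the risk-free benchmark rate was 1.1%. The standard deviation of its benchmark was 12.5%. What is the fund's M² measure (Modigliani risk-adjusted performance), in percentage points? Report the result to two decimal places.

Sharpe = (Rp − Rf) / σp = (12.0% − 1.1%) / 15.4% = 0.7078
M² = Rf + Sharpe × σm = 1.1% + 0.7078 × 12.5% = 9.9475%

9.95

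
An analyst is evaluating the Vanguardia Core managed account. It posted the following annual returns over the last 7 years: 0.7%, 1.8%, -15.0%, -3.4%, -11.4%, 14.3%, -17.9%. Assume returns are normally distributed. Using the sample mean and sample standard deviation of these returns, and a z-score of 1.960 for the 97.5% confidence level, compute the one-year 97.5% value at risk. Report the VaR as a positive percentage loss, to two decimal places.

26.46

Mean return r̄ = -30.90 / 7 = -4.4143%
Σ(r − r̄)² = (0.7 − (-4.4143))² + (1.8 − (-4.4143))² + (-15 − (-4.4143))² + … = 758.7486
σ = √[758.7486 / 6] = 11.2454%
VaR = −(r̄ − z·σ) = −(-4.4143 − 1.960 × 11.2454) = −(-26.4553) = 26.4553%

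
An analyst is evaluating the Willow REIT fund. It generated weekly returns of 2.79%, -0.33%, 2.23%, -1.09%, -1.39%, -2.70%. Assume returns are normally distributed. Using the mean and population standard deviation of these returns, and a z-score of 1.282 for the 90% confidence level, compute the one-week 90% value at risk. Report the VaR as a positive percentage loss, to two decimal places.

r̄ = (2.79 − 0.33 + 2.23 − 1.09 − 1.39 − 2.7) / 6 = -0.490 / 6 = -0.0817%
Σ(r − r̄)² = 23.2361; population σ = √(23.2361/6) = 1.9679%
VaR = −(r̄ − z·σ) = −(-0.0817 − 1.282 × 1.9679) = −(-2.6045) = 2.6045%

2.60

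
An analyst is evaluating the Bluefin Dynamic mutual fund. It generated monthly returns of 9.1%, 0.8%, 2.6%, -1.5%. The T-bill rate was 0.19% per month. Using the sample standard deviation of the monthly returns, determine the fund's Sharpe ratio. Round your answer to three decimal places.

0.562

μ = (9.1 + 0.8 + 2.6 − 1.5) / 4 = 11.00 / 4 = 2.7500%
Sample std dev = √[62.2100 / 3] = 4.5538%
Sharpe = (μ − rf) / σ = (2.7500 − 0.19) / 4.5538 = 2.5600 / 4.5538 = 0.5622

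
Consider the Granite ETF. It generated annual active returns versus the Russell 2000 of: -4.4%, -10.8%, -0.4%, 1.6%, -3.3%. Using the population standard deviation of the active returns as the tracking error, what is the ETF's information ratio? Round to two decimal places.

r̄ = (-4.4 − 10.8 − 0.4 + 1.6 − 3.3) / 5 = -17.30 / 5 = -3.4600%
Population σ = √[Σ(r − r̄)² / 5] = √[89.7520 / 5] = √17.9504 = 4.2368%
IR = r̄ / tracking error = -3.4600 / 4.2368 = -0.8167

-0.82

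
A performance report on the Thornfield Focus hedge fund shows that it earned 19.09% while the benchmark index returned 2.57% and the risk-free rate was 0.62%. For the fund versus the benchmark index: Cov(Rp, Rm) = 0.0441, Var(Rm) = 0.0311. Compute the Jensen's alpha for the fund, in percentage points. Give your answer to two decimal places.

15.70

β = Cov / Var = 0.0441 / 0.0311 = 1.4180
E[R] = Rf + β(Rm − Rf) = 0.62% + 1.4180 × (2.57% − 0.62%) = 3.3851%
α = Rp − E[R] = 19.09% − 3.3851% = 15.7049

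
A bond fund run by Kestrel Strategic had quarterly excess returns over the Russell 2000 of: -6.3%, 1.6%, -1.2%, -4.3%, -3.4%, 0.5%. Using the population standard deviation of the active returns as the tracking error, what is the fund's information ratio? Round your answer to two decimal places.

-0.79

Mean return r̄ = -13.10 / 6 = -2.1833%
Σ(r − r̄)² = 45.3883; population σ = √(45.3883/6) = 2.7504%
IR = r̄ / tracking error = -2.1833 / 2.7504 = -0.7938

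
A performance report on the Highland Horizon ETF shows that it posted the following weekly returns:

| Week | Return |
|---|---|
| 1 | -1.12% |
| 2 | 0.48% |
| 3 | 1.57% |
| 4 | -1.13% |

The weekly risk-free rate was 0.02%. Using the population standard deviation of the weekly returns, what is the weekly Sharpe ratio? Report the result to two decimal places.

Mean return μ = -0.200 / 4 = -0.0500%
Population σ = √[Σ(r − μ)² / 4] = √[5.2166 / 4] = √1.3042 = 1.1420%
Sharpe = (μ − rf) / σ = (-0.0500 − 0.02) / 1.1420 = -0.0700 / 1.1420 = -0.0613

-0.06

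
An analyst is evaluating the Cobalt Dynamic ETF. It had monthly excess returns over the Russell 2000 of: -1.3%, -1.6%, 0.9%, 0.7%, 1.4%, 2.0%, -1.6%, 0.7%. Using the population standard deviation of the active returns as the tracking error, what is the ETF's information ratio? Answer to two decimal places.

0.11

r̄ = (-1.3 − 1.6 + 0.9 + 0.7 + 1.4 + 2 − 1.6 + 0.7) / 8 = 0.1500%
Population σ = √[Σ(r − r̄)² / 8] = √[14.3800 / 8] = √1.7975 = 1.3407%
IR = r̄ / tracking error = 0.1500 / 1.3407 = 0.1119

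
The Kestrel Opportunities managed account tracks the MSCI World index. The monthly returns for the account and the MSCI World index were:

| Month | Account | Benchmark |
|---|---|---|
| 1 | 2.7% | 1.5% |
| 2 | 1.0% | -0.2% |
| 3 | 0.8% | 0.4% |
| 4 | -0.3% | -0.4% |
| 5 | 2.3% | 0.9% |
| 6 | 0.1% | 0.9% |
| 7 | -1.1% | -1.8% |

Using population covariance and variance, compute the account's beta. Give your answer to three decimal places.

1.025

r̄p = 0.7857%,  r̄m = 0.1857%
Cov = Σ(rp − r̄p)(rm − r̄m) / 7 = 1.0584
Var(rm) = Σ(rm − r̄m)² / 7 = 1.0327
β = Cov / Var = 1.0584 / 1.0327 = 1.0249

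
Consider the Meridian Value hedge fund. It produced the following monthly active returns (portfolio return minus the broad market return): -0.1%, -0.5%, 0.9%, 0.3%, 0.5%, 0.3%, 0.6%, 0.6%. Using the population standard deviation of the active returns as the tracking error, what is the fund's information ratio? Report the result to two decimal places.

μ = (-0.1 − 0.5 + 0.9 + 0.3 + 0.5 + 0.3 + 0.6 + 0.6) / 8 = 2.60 / 8 = 0.3250%
Σ(r − μ)² = (-0.1 − 0.3250)² + (-0.5 − 0.3250)² + (0.9 − 0.3250)² + … = 1.3750
population σ = √(1.3750 / 8) = √0.1719 = 0.4146%
IR = μ / tracking error = 0.3250 / 0.4146 = 0.7839

0.78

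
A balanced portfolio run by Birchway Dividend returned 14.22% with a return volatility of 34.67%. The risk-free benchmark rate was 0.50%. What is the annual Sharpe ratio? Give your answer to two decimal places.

0.40

Sharpe = (Rp − Rf) / σp = (14.22% − 0.50%) / 34.67% = 13.72% / 34.67% = 0.3957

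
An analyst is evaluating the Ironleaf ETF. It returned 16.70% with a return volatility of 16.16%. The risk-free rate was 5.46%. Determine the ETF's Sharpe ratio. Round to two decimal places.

Sharpe = (Rp − Rf) / σp = (16.70% − 5.46%) / 16.16% = 11.24% / 16.16% = 0.6955

0.70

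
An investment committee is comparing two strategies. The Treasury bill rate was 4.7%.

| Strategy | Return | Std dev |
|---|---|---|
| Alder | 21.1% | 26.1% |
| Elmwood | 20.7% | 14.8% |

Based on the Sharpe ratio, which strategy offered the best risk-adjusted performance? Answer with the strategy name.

Alder: Sharpe ratio = (21.1% − 4.7%) / 26.1% = 0.628
Elmwood: Sharpe ratio = (20.7% − 4.7%) / 14.8% = 1.081
Highest: Elmwood (1.081).

Elmwood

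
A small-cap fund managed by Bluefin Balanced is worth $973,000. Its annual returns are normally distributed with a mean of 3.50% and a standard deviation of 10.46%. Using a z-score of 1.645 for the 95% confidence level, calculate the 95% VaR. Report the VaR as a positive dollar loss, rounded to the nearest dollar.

$133,366

Return at the 95% tail: μ − z·σ = 3.50% − 1.645 × 10.46% = 3.5 − 17.2067 = -13.7067%
VaR = −(-13.7067%) × $973,000 = 13.7067% × $973,000 = $133,366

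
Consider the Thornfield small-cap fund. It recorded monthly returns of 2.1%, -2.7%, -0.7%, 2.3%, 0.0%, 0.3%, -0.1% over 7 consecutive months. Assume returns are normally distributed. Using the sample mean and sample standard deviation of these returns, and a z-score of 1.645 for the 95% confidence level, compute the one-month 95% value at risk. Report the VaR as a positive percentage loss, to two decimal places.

r̄ = (2.1 − 2.7 − 0.7 + 2.3 + 0 + 0.3 − 0.1) / 7 = 1.20 / 7 = 0.1714%
Sample std dev = √[17.3743 / 6] = 1.7017%
VaR = −(r̄ − z·σ) = −(0.1714 − 1.645 × 1.7017) = −(-2.6279) = 2.6279%

2.63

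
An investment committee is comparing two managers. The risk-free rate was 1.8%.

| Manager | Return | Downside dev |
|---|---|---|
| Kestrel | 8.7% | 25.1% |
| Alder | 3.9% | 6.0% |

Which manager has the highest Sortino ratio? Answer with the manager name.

Alder

Kestrel: Sortino ratio = (8.7% − 1.8%) / 25.1% = 0.275
Alder: Sortino ratio = (3.9% − 1.8%) / 6.0% = 0.350
Highest: Alder (0.350).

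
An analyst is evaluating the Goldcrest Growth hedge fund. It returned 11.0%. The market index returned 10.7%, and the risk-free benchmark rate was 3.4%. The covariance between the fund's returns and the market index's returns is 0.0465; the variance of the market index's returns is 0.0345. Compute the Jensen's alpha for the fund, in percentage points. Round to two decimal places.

-2.24

β = Cov / Var = 0.0465 / 0.0345 = 1.3478
E[R] = Rf + β(Rm − Rf) = 3.4% + 1.3478 × (10.7% − 3.4%) = 13.2389%
α = Rp − E[R] = 11.0% − 13.2389% = -2.2389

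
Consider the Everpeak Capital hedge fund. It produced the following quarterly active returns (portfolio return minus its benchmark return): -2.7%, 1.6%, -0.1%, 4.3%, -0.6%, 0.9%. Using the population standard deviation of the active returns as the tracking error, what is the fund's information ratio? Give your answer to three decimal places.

r̄ = (-2.7 + 1.6 − 0.1 + 4.3 − 0.6 + 0.9) / 6 = 0.5667%
Σ(r − r̄)² = (-2.7 − 0.5667)² + (1.6 − 0.5667)² + … = 27.5933
σ = √[27.5933 / 6] = 2.1445%
IR = r̄ / tracking error = 0.5667 / 2.1445 = 0.2643

0.264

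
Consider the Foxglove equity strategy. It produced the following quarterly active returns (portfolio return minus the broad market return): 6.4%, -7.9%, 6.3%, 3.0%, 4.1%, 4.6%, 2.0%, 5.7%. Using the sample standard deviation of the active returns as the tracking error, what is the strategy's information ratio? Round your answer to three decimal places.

r̄ = (6.4 − 7.9 + 6.3 + 3 + 4.1 + 4.6 + 2 + 5.7) / 8 = 3.0250%
Sample std dev = √[153.3150 / 7] = 4.6800%
IR = r̄ / tracking error = 3.0250 / 4.6800 = 0.6464

0.646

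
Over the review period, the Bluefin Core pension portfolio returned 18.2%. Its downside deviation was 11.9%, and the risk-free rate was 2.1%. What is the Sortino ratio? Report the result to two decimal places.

1.35

Sortino = (Rp − Rf) / σd = (18.2% − 2.1%) / 11.9% = 16.10% / 11.9% = 1.3529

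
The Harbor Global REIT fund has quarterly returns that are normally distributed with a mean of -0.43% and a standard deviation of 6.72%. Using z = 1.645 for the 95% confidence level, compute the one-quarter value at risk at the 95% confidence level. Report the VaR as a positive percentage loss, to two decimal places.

11.48

VaR (as % loss) = −(μ − z·σ) = −(-0.43% − 1.645 × 6.72%) = −(-11.4844%) = 11.4844%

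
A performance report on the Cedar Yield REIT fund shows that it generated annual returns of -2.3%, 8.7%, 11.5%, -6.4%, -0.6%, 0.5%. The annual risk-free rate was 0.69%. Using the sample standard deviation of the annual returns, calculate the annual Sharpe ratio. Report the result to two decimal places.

0.18

Mean return μ = 11.40 / 6 = 1.9000%
Sample std dev = √[233.1400 / 5] = 6.8285%
Sharpe = (μ − rf) / σ = (1.9000 − 0.69) / 6.8285 = 1.2100 / 6.8285 = 0.1772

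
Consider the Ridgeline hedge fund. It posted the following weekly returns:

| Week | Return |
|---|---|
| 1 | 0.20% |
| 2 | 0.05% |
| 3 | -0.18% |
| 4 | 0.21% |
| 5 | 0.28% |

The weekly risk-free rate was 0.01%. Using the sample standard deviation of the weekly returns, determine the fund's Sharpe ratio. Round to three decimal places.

Mean return μ = 0.560 / 5 = 0.1120%
Σ(r − μ)² = (0.2 − 0.1120)² + (0.05 − 0.1120)² + (-0.18 − 0.1120)² + … = 0.1347
σ = √[0.1347 / 4] = 0.1835%
Sharpe = (μ − rf) / σ = (0.1120 − 0.01) / 0.1835 = 0.1020 / 0.1835 = 0.5559

0.556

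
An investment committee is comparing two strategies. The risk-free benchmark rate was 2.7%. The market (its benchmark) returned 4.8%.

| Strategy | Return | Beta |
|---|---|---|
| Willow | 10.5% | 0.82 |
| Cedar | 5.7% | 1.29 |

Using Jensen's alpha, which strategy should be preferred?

Willow

Willow: α = 10.5% − [2.7% + 0.82 × (4.8% − 2.7%)] = 6.078
Cedar: α = 5.7% − [2.7% + 1.29 × (4.8% − 2.7%)] = 0.291
Highest: Willow (6.078).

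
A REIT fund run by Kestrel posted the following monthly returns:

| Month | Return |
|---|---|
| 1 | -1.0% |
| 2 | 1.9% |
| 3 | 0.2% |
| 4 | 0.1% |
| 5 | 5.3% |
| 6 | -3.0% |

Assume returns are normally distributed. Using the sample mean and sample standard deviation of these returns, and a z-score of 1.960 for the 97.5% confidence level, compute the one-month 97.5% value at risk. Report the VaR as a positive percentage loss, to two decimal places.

4.94

r̄ = (-1 + 1.9 + 0.2 + 0.1 + 5.3 − 3) / 6 = 0.5833%
Sample std dev = √[39.7083 / 5] = 2.8181%
VaR = −(r̄ − z·σ) = −(0.5833 − 1.960 × 2.8181) = −(-4.9402) = 4.9402%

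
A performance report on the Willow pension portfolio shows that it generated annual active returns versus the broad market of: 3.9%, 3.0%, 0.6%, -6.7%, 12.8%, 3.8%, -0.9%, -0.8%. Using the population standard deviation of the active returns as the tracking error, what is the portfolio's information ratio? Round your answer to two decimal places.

Mean return r̄ = 15.70 / 8 = 1.9625%
Population σ = √[Σ(r − r̄)² / 8] = √[218.3788 / 8] = √27.2974 = 5.2247%
IR = r̄ / tracking error = 1.9625 / 5.2247 = 0.3756

0.38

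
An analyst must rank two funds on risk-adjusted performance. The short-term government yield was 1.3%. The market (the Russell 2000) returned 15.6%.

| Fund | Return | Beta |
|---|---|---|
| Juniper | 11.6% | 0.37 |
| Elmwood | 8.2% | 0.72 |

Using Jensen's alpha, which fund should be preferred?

Juniper

Juniper: α = 11.6% − [1.3% + 0.37 × (15.6% − 1.3%)] = 5.009
Elmwood: α = 8.2% − [1.3% + 0.72 × (15.6% − 1.3%)] = -3.396
Highest: Juniper (5.009).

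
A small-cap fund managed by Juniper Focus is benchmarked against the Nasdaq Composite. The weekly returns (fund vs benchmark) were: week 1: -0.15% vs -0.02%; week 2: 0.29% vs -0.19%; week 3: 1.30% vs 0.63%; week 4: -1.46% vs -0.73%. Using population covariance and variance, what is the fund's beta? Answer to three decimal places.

r̄p = -0.0050%,  r̄m = -0.0775%
Cov = Σ(rp − r̄p)(rm − r̄m) / 4 = 0.4578
Var(rm) = Σ(rm − r̄m)² / 4 = 0.2356
β = Cov / Var = 0.4578 / 0.2356 = 1.9431

1.943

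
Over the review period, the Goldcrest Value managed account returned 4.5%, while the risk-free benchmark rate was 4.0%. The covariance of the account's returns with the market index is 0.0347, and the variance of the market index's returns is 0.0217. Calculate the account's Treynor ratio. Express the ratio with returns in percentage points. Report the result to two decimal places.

0.31

β = Cov / Var = 0.0347 / 0.0217 = 1.5991
Treynor = (Rp − Rf) / β = (4.5% − 4.0%) / 1.5991 = 0.50 / 1.5991 = 0.3127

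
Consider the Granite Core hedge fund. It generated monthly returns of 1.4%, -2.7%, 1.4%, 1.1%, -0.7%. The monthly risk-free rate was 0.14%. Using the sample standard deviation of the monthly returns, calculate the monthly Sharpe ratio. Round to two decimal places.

-0.02

Mean return μ = 0.50 / 5 = 0.1000%
Σ(r − μ)² = 12.8600; sample σ = √(12.8600/4) = 1.7930%
Sharpe = (μ − rf) / σ = (0.1000 − 0.14) / 1.7930 = -0.0400 / 1.7930 = -0.0223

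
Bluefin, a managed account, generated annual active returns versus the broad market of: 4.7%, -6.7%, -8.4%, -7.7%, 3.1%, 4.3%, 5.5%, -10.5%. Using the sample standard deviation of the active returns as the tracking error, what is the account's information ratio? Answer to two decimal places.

Mean return r̄ = -15.70 / 8 = -1.9625%
Σ(r − r̄)² = (4.7 − (-1.9625))² + (-6.7 − (-1.9625))² + (-8.4 − (-1.9625))² + … = 334.6188
sample σ = √(334.6188 / 7) = √47.8027 = 6.9139%
IR = r̄ / tracking error = -1.9625 / 6.9139 = -0.2838

-0.28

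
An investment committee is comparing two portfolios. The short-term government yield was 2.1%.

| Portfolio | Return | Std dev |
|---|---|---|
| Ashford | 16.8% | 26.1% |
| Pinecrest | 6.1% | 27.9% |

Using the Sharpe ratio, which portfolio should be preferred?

Ashford: Sharpe ratio = (16.8% − 2.1%) / 26.1% = 0.563
Pinecrest: Sharpe ratio = (6.1% − 2.1%) / 27.9% = 0.143
Highest: Ashford (0.563).

Ashford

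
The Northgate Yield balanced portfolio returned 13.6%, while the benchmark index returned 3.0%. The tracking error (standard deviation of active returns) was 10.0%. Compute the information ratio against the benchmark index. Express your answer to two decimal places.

IR = (Rp − Rb) / TE = (13.6% − 3.0%) / 10.0% = 10.60% / 10.0% = 1.0600

1.06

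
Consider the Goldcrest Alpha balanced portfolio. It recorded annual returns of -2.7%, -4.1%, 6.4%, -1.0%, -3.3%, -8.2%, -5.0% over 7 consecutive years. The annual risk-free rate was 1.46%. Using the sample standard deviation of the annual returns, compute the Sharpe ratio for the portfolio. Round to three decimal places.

-0.886

r̄ = (-2.7 − 4.1 + 6.4 − 1 − 3.3 − 8.2 − 5) / 7 = -2.5571%
Σ(r − r̄)² = 123.4171; sample σ = √(123.4171/6) = 4.5354%
Sharpe = (r̄ − rf) / σ = (-2.5571 − 1.46) / 4.5354 = -4.0171 / 4.5354 = -0.8857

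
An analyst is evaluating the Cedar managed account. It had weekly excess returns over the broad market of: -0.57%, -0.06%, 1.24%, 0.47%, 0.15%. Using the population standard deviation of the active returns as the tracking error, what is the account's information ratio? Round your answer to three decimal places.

r̄ = (-0.57 − 0.06 + 1.24 + 0.47 + 0.15) / 5 = 1.230 / 5 = 0.2460%
Σ(r − r̄)² = (-0.57 − 0.2460)² + (-0.06 − 0.2460)² + (1.24 − 0.2460)² + … = 1.8069
population σ = √(1.8069 / 5) = √0.3614 = 0.6012%
IR = r̄ / tracking error = 0.2460 / 0.6012 = 0.4092

0.409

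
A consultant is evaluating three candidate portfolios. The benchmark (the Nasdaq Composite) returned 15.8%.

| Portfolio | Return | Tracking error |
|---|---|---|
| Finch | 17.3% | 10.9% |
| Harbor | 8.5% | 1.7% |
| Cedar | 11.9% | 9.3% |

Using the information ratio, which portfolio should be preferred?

Finch

Finch: IR = (17.3% − 15.8%) / 10.9% = 0.138
Harbor: IR = (8.5% − 15.8%) / 1.7% = -4.294
Cedar: IR = (11.9% − 15.8%) / 9.3% = -0.419
Highest: Finch (0.138).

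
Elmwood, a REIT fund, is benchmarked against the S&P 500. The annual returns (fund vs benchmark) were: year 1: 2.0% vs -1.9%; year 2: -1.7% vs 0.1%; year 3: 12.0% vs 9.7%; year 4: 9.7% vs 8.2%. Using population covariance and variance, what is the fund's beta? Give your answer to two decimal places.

r̄p = 5.5000%,  r̄m = 4.0250%
Cov = Σ(rp − r̄p)(rm − r̄m) / 4 = 25.8550
Var(rm) = Σ(rm − r̄m)² / 4 = 25.0369
β = Cov / Var = 25.8550 / 25.0369 = 1.0327

1.03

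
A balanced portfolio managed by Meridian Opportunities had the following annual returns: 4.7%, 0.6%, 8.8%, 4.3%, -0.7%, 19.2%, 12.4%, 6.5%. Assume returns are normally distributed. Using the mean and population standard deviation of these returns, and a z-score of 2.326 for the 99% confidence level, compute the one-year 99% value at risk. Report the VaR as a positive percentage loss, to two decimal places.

7.13

r̄ = (4.7 + 0.6 + 8.8 + 4.3 − 0.7 + 19.2 + 12.4 + 6.5) / 8 = 55.80 / 8 = 6.9750%
Population σ = √[Σ(r − r̄)² / 8] = √[294.3150 / 8] = √36.7894 = 6.0654%
VaR = −(r̄ − z·σ) = −(6.9750 − 2.326 × 6.0654) = −(-7.1331) = 7.1331%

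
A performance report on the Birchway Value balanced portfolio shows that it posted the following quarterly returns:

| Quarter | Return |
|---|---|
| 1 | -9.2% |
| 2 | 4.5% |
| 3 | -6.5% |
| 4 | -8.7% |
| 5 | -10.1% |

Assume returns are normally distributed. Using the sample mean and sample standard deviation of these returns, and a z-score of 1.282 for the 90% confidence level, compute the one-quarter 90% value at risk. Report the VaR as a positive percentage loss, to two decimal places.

r̄ = (-9.2 + 4.5 − 6.5 − 8.7 − 10.1) / 5 = -30.00 / 5 = -6.0000%
Sample σ = √[Σ(r − r̄)² / 4] = √[144.8400 / 4] = √36.2100 = 6.0175%
VaR = −(r̄ − z·σ) = −(-6.0000 − 1.282 × 6.0175) = −(-13.7144) = 13.7144%

13.71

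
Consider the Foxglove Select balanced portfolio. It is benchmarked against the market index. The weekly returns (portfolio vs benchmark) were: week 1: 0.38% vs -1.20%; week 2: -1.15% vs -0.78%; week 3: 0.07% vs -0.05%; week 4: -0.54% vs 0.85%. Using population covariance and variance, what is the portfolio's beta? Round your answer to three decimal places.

-0.160

r̄p = -0.3100%,  r̄m = -0.2950%
Cov = Σ(rp − r̄p)(rm − r̄m) / 4 = -0.0968
Var(rm) = Σ(rm − r̄m)² / 4 = 0.6063
β = Cov / Var = -0.0968 / 0.6063 = -0.1597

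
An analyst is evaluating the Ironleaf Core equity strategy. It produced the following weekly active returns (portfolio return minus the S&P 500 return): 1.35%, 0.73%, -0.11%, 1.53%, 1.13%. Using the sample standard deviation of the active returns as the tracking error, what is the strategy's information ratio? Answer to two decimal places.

Mean return r̄ = 4.630 / 5 = 0.9260%
Σ(r − r̄)² = (1.35 − 0.9260)² + (0.73 − 0.9260)² + … = 1.6979
σ = √[1.6979 / 4] = 0.6515%
IR = r̄ / tracking error = 0.9260 / 0.6515 = 1.4213

1.42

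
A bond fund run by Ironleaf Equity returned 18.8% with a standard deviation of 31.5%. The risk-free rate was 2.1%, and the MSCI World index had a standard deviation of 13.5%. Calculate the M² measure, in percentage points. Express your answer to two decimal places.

Sharpe = (Rp − Rf) / σp = (18.8% − 2.1%) / 31.5% = 0.5302
M² = Rf + Sharpe × σm = 2.1% + 0.5302 × 13.5% = 9.2577%

9.26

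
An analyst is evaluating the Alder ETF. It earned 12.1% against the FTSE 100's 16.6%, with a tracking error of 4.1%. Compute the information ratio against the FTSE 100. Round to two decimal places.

IR = (Rp − Rb) / TE = (12.1% − 16.6%) / 4.1% = -4.50% / 4.1% = -1.0976

-1.10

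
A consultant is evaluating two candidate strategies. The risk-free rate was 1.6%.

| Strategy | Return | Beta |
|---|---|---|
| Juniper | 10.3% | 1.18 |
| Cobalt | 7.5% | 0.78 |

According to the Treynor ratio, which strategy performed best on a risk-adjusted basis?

Cobalt

Juniper: Treynor = (10.3% − 1.6%) / 1.18 = 7.373
Cobalt: Treynor = (7.5% − 1.6%) / 0.78 = 7.564
Highest: Cobalt (7.564).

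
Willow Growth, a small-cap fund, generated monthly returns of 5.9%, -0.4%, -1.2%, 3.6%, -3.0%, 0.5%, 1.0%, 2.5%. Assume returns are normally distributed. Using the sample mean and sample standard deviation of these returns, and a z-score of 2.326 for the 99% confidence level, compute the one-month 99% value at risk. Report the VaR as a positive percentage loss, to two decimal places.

5.46

μ = (5.9 − 0.4 − 1.2 + 3.6 − 3 + 0.5 + 1 + 2.5) / 8 = 1.1125%
Σ(r − μ)² = (5.9 − 1.1125)² + (-0.4 − 1.1125)² + … = 55.9688
sample σ = √(55.9688 / 7) = √7.9955 = 2.8276%
VaR = −(μ − z·σ) = −(1.1125 − 2.326 × 2.8276) = −(-5.4645) = 5.4645%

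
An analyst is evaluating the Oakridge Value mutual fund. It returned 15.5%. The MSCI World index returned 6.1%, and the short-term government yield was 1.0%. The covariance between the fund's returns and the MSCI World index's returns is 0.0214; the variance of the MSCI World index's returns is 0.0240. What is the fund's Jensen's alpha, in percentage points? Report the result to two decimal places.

β = Cov / Var = 0.0214 / 0.0240 = 0.8917
E[R] = Rf + β(Rm − Rf) = 1.0% + 0.8917 × (6.1% − 1.0%) = 5.5477%
α = Rp − E[R] = 15.5% − 5.5477% = 9.9523

9.95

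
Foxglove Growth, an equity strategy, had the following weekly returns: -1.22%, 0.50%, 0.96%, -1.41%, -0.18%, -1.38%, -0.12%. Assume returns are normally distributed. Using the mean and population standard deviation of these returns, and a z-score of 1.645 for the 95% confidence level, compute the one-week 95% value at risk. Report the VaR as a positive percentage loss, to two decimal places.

1.86

r̄ = (-1.22 + 0.5 + 0.96 − 1.41 − 0.18 − 1.38 − 0.12) / 7 = -0.4071%
Population std dev = √[5.4389 / 7] = 0.8815%
VaR = −(r̄ − z·σ) = −(-0.4071 − 1.645 × 0.8815) = −(-1.8572) = 1.8572%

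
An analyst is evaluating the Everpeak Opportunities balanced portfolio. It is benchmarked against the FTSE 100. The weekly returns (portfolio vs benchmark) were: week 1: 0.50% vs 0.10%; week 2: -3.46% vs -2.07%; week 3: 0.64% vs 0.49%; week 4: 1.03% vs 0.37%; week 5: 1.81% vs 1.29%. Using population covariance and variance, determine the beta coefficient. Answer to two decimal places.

r̄p = 0.1040%,  r̄m = 0.0360%
Cov = Σ(rp − r̄p)(rm − r̄m) / 5 = 2.0446
Var(rm) = Σ(rm − r̄m)² / 5 = 1.2659
β = Cov / Var = 2.0446 / 1.2659 = 1.6151

1.62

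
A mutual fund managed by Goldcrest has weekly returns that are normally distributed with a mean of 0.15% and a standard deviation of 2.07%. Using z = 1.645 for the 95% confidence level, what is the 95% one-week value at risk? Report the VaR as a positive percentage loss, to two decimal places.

VaR (as % loss) = −(μ − z·σ) = −(0.15% − 1.645 × 2.07%) = −(-3.25515%) = 3.25515%

3.26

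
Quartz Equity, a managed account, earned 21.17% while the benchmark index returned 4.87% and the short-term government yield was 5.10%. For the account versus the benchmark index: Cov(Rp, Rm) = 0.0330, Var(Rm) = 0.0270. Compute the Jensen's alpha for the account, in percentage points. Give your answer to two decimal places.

16.35

β = Cov / Var = 0.0330 / 0.0270 = 1.2222
E[R] = Rf + β(Rm − Rf) = 5.10% + 1.2222 × (4.87% − 5.10%) = 4.8189%
α = Rp − E[R] = 21.17% − 4.8189% = 16.3511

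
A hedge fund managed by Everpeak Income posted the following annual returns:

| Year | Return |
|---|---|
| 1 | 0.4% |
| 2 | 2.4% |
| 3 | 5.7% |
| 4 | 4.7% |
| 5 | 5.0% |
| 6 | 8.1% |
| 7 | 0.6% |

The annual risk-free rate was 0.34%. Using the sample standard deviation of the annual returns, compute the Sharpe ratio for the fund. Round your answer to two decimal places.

1.24

Mean return r̄ = 26.90 / 7 = 3.8429%
Σ(r − r̄)² = (0.4 − 3.8429)² + (2.4 − 3.8429)² + … = 48.0971
σ = √[48.0971 / 6] = 2.8313%
Sharpe = (r̄ − rf) / σ = (3.8429 − 0.34) / 2.8313 = 3.5029 / 2.8313 = 1.2372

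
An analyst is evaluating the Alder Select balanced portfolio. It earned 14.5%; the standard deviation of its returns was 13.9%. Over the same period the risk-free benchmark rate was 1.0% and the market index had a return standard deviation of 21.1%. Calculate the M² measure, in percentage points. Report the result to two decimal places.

Sharpe = (Rp − Rf) / σp = (14.5% − 1.0%) / 13.9% = 0.9712
M² = Rf + Sharpe × σm = 1.0% + 0.9712 × 21.1% = 21.4923%

21.49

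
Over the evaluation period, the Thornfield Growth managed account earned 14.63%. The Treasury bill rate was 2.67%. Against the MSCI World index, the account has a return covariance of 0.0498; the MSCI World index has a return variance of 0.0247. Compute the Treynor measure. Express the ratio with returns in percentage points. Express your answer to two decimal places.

5.93

β = Cov / Var = 0.0498 / 0.0247 = 2.0162
Treynor = (Rp − Rf) / β = (14.63% − 2.67%) / 2.0162 = 11.96 / 2.0162 = 5.9320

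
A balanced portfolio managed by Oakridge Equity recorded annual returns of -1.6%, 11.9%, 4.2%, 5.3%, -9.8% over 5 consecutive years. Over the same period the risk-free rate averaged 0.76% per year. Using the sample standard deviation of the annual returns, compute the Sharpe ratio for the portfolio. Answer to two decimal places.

0.15

Mean return r̄ = 10.00 / 5 = 2.0000%
Sample std dev = √[265.9400 / 4] = 8.1538%
Sharpe = (r̄ − rf) / σ = (2.0000 − 0.76) / 8.1538 = 1.2400 / 8.1538 = 0.1521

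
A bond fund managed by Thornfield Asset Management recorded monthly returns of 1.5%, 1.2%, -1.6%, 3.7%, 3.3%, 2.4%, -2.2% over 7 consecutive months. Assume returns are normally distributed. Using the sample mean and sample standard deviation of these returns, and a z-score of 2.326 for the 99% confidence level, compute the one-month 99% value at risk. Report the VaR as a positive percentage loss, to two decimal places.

r̄ = (1.5 + 1.2 − 1.6 + 3.7 + 3.3 + 2.4 − 2.2) / 7 = 8.30 / 7 = 1.1857%
Sample σ = √[Σ(r − r̄)² / 6] = √[31.5886 / 6] = √5.2648 = 2.2945%
VaR = −(r̄ − z·σ) = −(1.1857 − 2.326 × 2.2945) = −(-4.1513) = 4.1513%

4.15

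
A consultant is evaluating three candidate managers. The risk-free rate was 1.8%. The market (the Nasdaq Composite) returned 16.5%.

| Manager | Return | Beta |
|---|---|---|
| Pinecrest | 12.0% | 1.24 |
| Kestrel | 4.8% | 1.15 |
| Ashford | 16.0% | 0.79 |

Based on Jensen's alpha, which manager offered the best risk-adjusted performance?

Ashford

Pinecrest: α = 12.0% − [1.8% + 1.24 × (16.5% − 1.8%)] = -8.028
Kestrel: α = 4.8% − [1.8% + 1.15 × (16.5% − 1.8%)] = -13.905
Ashford: α = 16.0% − [1.8% + 0.79 × (16.5% − 1.8%)] = 2.587
Highest: Ashford (2.587).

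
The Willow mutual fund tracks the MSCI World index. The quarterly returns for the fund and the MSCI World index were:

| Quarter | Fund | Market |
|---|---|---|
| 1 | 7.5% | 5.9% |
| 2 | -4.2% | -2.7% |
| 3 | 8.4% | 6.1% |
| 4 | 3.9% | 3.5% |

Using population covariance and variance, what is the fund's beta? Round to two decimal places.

1.39

r̄p = 3.9000%,  r̄m = 3.2000%
Cov = Σ(rp − r̄p)(rm − r̄m) / 4 = 17.6400
Var(rm) = Σ(rm − r̄m)² / 4 = 12.6500
β = Cov / Var = 17.6400 / 12.6500 = 1.3945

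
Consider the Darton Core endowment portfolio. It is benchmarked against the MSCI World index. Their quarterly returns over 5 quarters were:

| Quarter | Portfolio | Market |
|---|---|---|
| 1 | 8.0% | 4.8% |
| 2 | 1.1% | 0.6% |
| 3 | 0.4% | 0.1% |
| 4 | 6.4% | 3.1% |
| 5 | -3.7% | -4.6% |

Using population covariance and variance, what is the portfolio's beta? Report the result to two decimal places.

r̄p = 2.4400%,  r̄m = 0.8000%
Cov = Σ(rp − r̄p)(rm − r̄m) / 5 = 13.2400
Var(rm) = Σ(rm − r̄m)² / 5 = 10.1960
β = Cov / Var = 13.2400 / 10.1960 = 1.2985

1.30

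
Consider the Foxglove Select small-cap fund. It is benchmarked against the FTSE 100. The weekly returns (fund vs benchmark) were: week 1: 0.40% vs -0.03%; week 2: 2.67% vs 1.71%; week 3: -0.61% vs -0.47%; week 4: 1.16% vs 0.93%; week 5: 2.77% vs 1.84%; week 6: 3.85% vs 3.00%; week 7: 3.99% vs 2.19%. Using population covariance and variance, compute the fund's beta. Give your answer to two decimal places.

r̄p = 2.0329%,  r̄m = 1.3100%
Cov = Σ(rp − r̄p)(rm − r̄m) / 7 = 1.8090
Var(rm) = Σ(rm − r̄m)² / 7 = 1.3114
β = Cov / Var = 1.8090 / 1.3114 = 1.3794

1.38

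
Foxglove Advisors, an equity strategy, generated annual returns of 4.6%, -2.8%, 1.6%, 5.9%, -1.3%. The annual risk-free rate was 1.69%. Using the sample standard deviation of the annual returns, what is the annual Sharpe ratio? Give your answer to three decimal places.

-0.024

Mean return μ = 8.00 / 5 = 1.6000%
Σ(r − μ)² = 55.2600; sample σ = √(55.2600/4) = 3.7169%
Sharpe = (μ − rf) / σ = (1.6000 − 1.69) / 3.7169 = -0.0900 / 3.7169 = -0.0242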